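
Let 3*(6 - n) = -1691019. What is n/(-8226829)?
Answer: -563679/8226829 ≈ -0.068517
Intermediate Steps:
n = 563679 (n = 6 - ⅓*(-1691019) = 6 + 563673 = 563679)
n/(-8226829) = 563679/(-8226829) = 563679*(-1/8226829) = -563679/8226829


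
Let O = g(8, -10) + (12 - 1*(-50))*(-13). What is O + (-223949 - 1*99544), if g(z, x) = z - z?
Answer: -324299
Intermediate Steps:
g(z, x) = 0
O = -806 (O = 0 + (12 - 1*(-50))*(-13) = 0 + (12 + 50)*(-13) = 0 + 62*(-13) = 0 - 806 = -806)
O + (-223949 - 1*99544) = -806 + (-223949 - 1*99544) = -806 + (-223949 - 99544) = -806 - 323493 = -324299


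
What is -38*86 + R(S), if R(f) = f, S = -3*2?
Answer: -3274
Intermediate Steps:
S = -6
-38*86 + R(S) = -38*86 - 6 = -3268 - 6 = -3274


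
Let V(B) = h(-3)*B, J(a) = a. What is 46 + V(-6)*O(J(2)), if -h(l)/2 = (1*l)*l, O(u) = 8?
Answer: 910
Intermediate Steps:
h(l) = -2*l² (h(l) = -2*1*l*l = -2*l*l = -2*l²)
V(B) = -18*B (V(B) = (-2*(-3)²)*B = (-2*9)*B = -18*B)
46 + V(-6)*O(J(2)) = 46 - 18*(-6)*8 = 46 + 108*8 = 46 + 864 = 910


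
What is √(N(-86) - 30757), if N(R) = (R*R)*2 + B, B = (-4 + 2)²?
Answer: I*√15961 ≈ 126.34*I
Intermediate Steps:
B = 4 (B = (-2)² = 4)
N(R) = 4 + 2*R² (N(R) = (R*R)*2 + 4 = R²*2 + 4 = 2*R² + 4 = 4 + 2*R²)
√(N(-86) - 30757) = √((4 + 2*(-86)²) - 30757) = √((4 + 2*7396) - 30757) = √((4 + 14792) - 30757) = √(14796 - 30757) = √(-15961) = I*√15961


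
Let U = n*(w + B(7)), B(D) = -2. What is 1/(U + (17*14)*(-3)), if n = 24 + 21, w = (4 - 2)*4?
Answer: -1/444 ≈ -0.0022523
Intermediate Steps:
w = 8 (w = 2*4 = 8)
n = 45
U = 270 (U = 45*(8 - 2) = 45*6 = 270)
1/(U + (17*14)*(-3)) = 1/(270 + (17*14)*(-3)) = 1/(270 + 238*(-3)) = 1/(270 - 714) = 1/(-444) = -1/444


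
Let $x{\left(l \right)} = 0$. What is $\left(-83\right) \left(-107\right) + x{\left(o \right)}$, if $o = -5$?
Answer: $8881$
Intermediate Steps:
$\left(-83\right) \left(-107\right) + x{\left(o \right)} = \left(-83\right) \left(-107\right) + 0 = 8881 + 0 = 8881$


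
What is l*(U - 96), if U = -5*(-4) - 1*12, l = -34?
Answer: 2992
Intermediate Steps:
U = 8 (U = 20 - 12 = 8)
l*(U - 96) = -34*(8 - 96) = -34*(-88) = 2992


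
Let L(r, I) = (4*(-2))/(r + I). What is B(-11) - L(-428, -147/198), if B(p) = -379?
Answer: -10725091/28297 ≈ -379.02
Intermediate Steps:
L(r, I) = -8/(I + r)
B(-11) - L(-428, -147/198) = -379 - (-8)/(-147/198 - 428) = -379 - (-8)/(-147*1/198 - 428) = -379 - (-8)/(-49/66 - 428) = -379 - (-8)/(-28297/66) = -379 - (-8)*(-66)/28297 = -379 - 1*528/28297 = -379 - 528/28297 = -10725091/28297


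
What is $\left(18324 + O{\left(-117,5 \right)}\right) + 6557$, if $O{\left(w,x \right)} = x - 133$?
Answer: $24753$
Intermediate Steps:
$O{\left(w,x \right)} = -133 + x$
$\left(18324 + O{\left(-117,5 \right)}\right) + 6557 = \left(18324 + \left(-133 + 5\right)\right) + 6557 = \left(18324 - 128\right) + 6557 = 18196 + 6557 = 24753$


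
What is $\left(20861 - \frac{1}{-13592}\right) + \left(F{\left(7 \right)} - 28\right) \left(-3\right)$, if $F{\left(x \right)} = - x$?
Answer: $\frac{284969873}{13592} \approx 20966.0$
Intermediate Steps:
$\left(20861 - \frac{1}{-13592}\right) + \left(F{\left(7 \right)} - 28\right) \left(-3\right) = \left(20861 - \frac{1}{-13592}\right) + \left(\left(-1\right) 7 - 28\right) \left(-3\right) = \left(20861 - - \frac{1}{13592}\right) + \left(-7 - 28\right) \left(-3\right) = \left(20861 + \frac{1}{13592}\right) - -105 = \frac{283542713}{13592} + 105 = \frac{284969873}{13592}$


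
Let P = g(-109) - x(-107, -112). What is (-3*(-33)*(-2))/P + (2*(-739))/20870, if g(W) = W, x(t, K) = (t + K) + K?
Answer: -371698/386095 ≈ -0.96271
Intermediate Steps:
x(t, K) = t + 2*K (x(t, K) = (K + t) + K = t + 2*K)
P = 222 (P = -109 - (-107 + 2*(-112)) = -109 - (-107 - 224) = -109 - 1*(-331) = -109 + 331 = 222)
(-3*(-33)*(-2))/P + (2*(-739))/20870 = (-3*(-33)*(-2))/222 + (2*(-739))/20870 = (99*(-2))*(1/222) - 1478*1/20870 = -198*1/222 - 739/10435 = -33/37 - 739/10435 = -371698/386095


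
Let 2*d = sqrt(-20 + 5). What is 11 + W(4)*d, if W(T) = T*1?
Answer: 11 + 2*I*sqrt(15) ≈ 11.0 + 7.746*I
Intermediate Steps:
W(T) = T
d = I*sqrt(15)/2 (d = sqrt(-20 + 5)/2 = sqrt(-15)/2 = (I*sqrt(15))/2 = I*sqrt(15)/2 ≈ 1.9365*I)
11 + W(4)*d = 11 + 4*(I*sqrt(15)/2) = 11 + 2*I*sqrt(15)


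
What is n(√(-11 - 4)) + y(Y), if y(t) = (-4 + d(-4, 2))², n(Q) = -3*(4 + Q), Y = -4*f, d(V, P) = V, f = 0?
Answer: 52 - 3*I*√15 ≈ 52.0 - 11.619*I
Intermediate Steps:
Y = 0 (Y = -4*0 = 0)
n(Q) = -12 - 3*Q
y(t) = 64 (y(t) = (-4 - 4)² = (-8)² = 64)
n(√(-11 - 4)) + y(Y) = (-12 - 3*√(-11 - 4)) + 64 = (-12 - 3*I*√15) + 64 = 52 - 3*I*√15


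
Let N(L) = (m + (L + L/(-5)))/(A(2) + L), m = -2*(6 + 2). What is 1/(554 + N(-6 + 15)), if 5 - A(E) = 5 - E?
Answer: 5/2766 ≈ 0.0018077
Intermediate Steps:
m = -16 (m = -2*8 = -16)
A(E) = E (A(E) = 5 - (5 - E) = 5 + (-5 + E) = E)
N(L) = (-16 + 4*L/5)/(2 + L) (N(L) = (-16 + (L + L/(-5)))/(2 + L) = (-16 + (L + L*(-⅕)))/(2 + L) = (-16 + (L - L/5))/(2 + L) = (-16 + 4*L/5)/(2 + L))
1/(554 + N(-6 + 15)) = 1/(554 + 4*(-20 + (-6 + 15))/(5*(2 + (-6 + 15)))) = 1/(554 + 4*(-20 + 9)/(5*(2 + 9))) = 1/(554 + (⅘)*(-11)/11) = 1/(554 + (⅘)*(1/11)*(-11)) = 1/(554 - ⅘) = 1/(2766/5) = 5/2766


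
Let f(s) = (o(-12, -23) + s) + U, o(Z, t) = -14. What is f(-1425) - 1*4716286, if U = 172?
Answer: -4717553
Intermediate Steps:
f(s) = 158 + s (f(s) = (-14 + s) + 172 = 158 + s)
f(-1425) - 1*4716286 = (158 - 1425) - 1*4716286 = -1267 - 4716286 = -4717553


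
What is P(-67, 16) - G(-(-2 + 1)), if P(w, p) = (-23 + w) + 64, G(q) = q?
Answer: -27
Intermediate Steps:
P(w, p) = 41 + w
P(-67, 16) - G(-(-2 + 1)) = (41 - 67) - (-1)*(-2 + 1) = -26 - (-1)*(-1) = -26 - 1*1 = -26 - 1 = -27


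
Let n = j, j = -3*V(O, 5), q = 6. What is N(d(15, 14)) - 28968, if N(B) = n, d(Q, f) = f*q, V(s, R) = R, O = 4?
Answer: -28983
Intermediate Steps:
d(Q, f) = 6*f (d(Q, f) = f*6 = 6*f)
j = -15 (j = -3*5 = -15)
n = -15
N(B) = -15
N(d(15, 14)) - 28968 = -15 - 28968 = -28983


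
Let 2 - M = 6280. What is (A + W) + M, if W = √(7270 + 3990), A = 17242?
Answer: 10964 + 2*√2815 ≈ 11070.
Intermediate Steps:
M = -6278 (M = 2 - 1*6280 = 2 - 6280 = -6278)
W = 2*√2815 (W = √11260 = 2*√2815 ≈ 106.11)
(A + W) + M = (17242 + 2*√2815) - 6278 = 10964 + 2*√2815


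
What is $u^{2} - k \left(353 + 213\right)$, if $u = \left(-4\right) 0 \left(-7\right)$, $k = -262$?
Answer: $148292$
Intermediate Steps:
$u = 0$ ($u = 0 \left(-7\right) = 0$)
$u^{2} - k \left(353 + 213\right) = 0^{2} - - 262 \left(353 + 213\right) = 0 - \left(-262\right) 566 = 0 - -148292 = 0 + 148292 = 148292$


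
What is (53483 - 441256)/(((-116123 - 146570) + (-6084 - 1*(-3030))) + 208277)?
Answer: 387773/57470 ≈ 6.7474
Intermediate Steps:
(53483 - 441256)/(((-116123 - 146570) + (-6084 - 1*(-3030))) + 208277) = -387773/((-262693 + (-6084 + 3030)) + 208277) = -387773/((-262693 - 3054) + 208277) = -387773/(-265747 + 208277) = -387773/(-57470) = -387773*(-1/57470) = 387773/57470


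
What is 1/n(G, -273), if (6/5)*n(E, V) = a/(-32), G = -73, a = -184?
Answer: 24/115 ≈ 0.20870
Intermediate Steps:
n(E, V) = 115/24 (n(E, V) = 5*(-184/(-32))/6 = 5*(-184*(-1/32))/6 = (⅚)*(23/4) = 115/24)
1/n(G, -273) = 1/(115/24) = 24/115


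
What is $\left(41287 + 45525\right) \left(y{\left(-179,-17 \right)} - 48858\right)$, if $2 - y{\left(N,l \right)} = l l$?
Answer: $-4266375740$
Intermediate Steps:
$y{\left(N,l \right)} = 2 - l^{2}$ ($y{\left(N,l \right)} = 2 - l l = 2 - l^{2}$)
$\left(41287 + 45525\right) \left(y{\left(-179,-17 \right)} - 48858\right) = \left(41287 + 45525\right) \left(\left(2 - \left(-17\right)^{2}\right) - 48858\right) = 86812 \left(\left(2 - 289\right) - 48858\right) = 86812 \left(-287 - 48858\right) = 86812 \left(-49145\right) = -4266375740$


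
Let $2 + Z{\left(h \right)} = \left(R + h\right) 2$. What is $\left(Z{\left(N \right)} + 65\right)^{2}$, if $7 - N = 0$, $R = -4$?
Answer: $4761$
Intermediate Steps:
$N = 7$ ($N = 7 - 0 = 7 + 0 = 7$)
$Z{\left(h \right)} = -10 + 2 h$ ($Z{\left(h \right)} = -2 + \left(-4 + h\right) 2 = -2 + \left(-8 + 2 h\right) = -10 + 2 h$)
$\left(Z{\left(N \right)} + 65\right)^{2} = \left(\left(-10 + 2 \cdot 7\right) + 65\right)^{2} = \left(\left(-10 + 14\right) + 65\right)^{2} = \left(4 + 65\right)^{2} = 69^{2} = 4761$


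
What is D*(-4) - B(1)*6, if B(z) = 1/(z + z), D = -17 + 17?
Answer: -3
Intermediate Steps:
D = 0
B(z) = 1/(2*z)
D*(-4) - B(1)*6 = 0*(-4) - 1/(2*1)*6 = 0 - 1/2*6 = 0 - 1*½*6 = 0 - ½*6 = 0 - 3 = -3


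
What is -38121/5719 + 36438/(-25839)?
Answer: -397799147/49257747 ≈ -8.0759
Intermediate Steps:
-38121/5719 + 36438/(-25839) = -38121*1/5719 + 36438*(-1/25839) = -38121/5719 - 12146/8613 = -397799147/49257747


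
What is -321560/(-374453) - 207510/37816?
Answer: -32771314535/7080157324 ≈ -4.6286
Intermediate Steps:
-321560/(-374453) - 207510/37816 = -321560*(-1/374453) - 207510*1/37816 = 321560/374453 - 103755/18908 = -32771314535/7080157324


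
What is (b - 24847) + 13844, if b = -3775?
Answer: -14778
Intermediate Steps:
(b - 24847) + 13844 = (-3775 - 24847) + 13844 = -28622 + 13844 = -14778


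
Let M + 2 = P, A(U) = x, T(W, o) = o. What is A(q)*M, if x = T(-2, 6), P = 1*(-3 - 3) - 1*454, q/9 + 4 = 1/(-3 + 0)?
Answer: -2772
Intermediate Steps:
q = -39 (q = -36 + 9/(-3 + 0) = -36 + 9/(-3) = -36 + 9*(-1/3) = -36 - 3 = -39)
P = -460 (P = 1*(-6) - 454 = -6 - 454 = -460)
x = 6
A(U) = 6
M = -462 (M = -2 - 460 = -462)
A(q)*M = 6*(-462) = -2772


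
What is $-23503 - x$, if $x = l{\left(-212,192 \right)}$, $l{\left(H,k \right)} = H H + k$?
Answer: $-68639$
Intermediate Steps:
$l{\left(H,k \right)} = k + H^{2}$ ($l{\left(H,k \right)} = H^{2} + k = k + H^{2}$)
$x = 45136$ ($x = 192 + \left(-212\right)^{2} = 192 + 44944 = 45136$)
$-23503 - x = -23503 - 45136 = -68639$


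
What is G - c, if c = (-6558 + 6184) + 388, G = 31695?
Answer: 31681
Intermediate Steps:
c = 14 (c = -374 + 388 = 14)
G - c = 31695 - 1*14 = 31695 - 14 = 31681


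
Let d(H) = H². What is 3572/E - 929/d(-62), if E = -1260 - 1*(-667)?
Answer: -14281665/2279492 ≈ -6.2653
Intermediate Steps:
E = -593 (E = -1260 + 667 = -593)
3572/E - 929/d(-62) = 3572/(-593) - 929/((-62)²) = 3572*(-1/593) - 929/3844 = -3572/593 - 929*1/3844 = -3572/593 - 929/3844 = -14281665/2279492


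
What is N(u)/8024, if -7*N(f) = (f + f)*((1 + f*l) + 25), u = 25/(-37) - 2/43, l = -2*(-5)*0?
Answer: 14937/22340822 ≈ 0.00066860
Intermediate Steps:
l = 0 (l = 10*0 = 0)
u = -1149/1591 (u = 25*(-1/37) - 2*1/43 = -25/37 - 2/43 = -1149/1591 ≈ -0.72219)
N(f) = -52*f/7 (N(f) = -(f + f)*((1 + f*0) + 25)/7 = -2*f*((1 + 0) + 25)/7 = -2*f*(1 + 25)/7 = -2*f*26/7 = -52*f/7)
N(u)/8024 = -52/7*(-1149/1591)/8024 = (59748/11137)*(1/8024) = 14937/22340822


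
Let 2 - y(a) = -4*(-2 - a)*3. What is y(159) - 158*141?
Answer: -24208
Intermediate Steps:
y(a) = -22 - 12*a (y(a) = 2 - (-4*(-2 - a))*3 = 2 - (8 + 4*a)*3 = 2 - (24 + 12*a) = 2 + (-24 - 12*a) = -22 - 12*a)
y(159) - 158*141 = (-22 - 12*159) - 158*141 = (-22 - 1908) - 1*22278 = -1930 - 22278 = -24208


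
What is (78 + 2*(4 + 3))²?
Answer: 8464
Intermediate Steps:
(78 + 2*(4 + 3))² = (78 + 2*7)² = (78 + 14)² = 92² = 8464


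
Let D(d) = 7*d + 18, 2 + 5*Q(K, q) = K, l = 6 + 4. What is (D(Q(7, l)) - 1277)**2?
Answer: 1567504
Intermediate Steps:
l = 10
Q(K, q) = -2/5 + K/5
D(d) = 18 + 7*d
(D(Q(7, l)) - 1277)**2 = ((18 + 7*(-2/5 + (1/5)*7)) - 1277)**2 = ((18 + 7*(-2/5 + 7/5)) - 1277)**2 = ((18 + 7*1) - 1277)**2 = ((18 + 7) - 1277)**2 = (25 - 1277)**2 = (-1252)**2 = 1567504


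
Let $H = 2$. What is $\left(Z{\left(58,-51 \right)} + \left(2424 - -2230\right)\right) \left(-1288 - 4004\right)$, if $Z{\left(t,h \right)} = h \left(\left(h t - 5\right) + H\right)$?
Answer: $-823779180$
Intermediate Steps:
$Z{\left(t,h \right)} = h \left(-3 + h t\right)$ ($Z{\left(t,h \right)} = h \left(\left(h t - 5\right) + 2\right) = h \left(\left(-5 + h t\right) + 2\right) = h \left(-3 + h t\right)$)
$\left(Z{\left(58,-51 \right)} + \left(2424 - -2230\right)\right) \left(-1288 - 4004\right) = \left(- 51 \left(-3 - 2958\right) + \left(2424 - -2230\right)\right) \left(-1288 - 4004\right) = \left(- 51 \left(-3 - 2958\right) + \left(2424 + 2230\right)\right) \left(-5292\right) = \left(\left(-51\right) \left(-2961\right) + 4654\right) \left(-5292\right) = \left(151011 + 4654\right) \left(-5292\right) = 155665 \left(-5292\right) = -823779180$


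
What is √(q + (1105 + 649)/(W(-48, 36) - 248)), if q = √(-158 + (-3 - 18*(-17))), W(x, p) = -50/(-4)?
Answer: √(-1652268 + 221841*√145)/471 ≈ 2.1433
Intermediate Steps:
W(x, p) = 25/2 (W(x, p) = -50*(-¼) = 25/2)
q = √145 (q = √(-158 + (-3 + 306)) = √(-158 + 303) = √145 ≈ 12.042)
√(q + (1105 + 649)/(W(-48, 36) - 248)) = √(√145 + (1105 + 649)/(25/2 - 248)) = √(√145 + 1754/(-471/2)) = √(√145 + 1754*(-2/471)) = √(√145 - 3508/471) = √(-3508/471 + √145)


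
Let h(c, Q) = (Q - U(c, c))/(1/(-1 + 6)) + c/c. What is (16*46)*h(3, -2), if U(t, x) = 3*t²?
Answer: -105984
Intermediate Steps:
h(c, Q) = 1 - 15*c² + 5*Q (h(c, Q) = (Q - 3*c²)/(1/(-1 + 6)) + c/c = (Q - 3*c²)/(1/5) + 1 = (Q - 3*c²)/(⅕) + 1 = (Q - 3*c²)*5 + 1 = (-15*c² + 5*Q) + 1 = 1 - 15*c² + 5*Q)
(16*46)*h(3, -2) = (16*46)*(1 - 15*3² + 5*(-2)) = 736*(1 - 15*9 - 10) = 736*(1 - 135 - 10) = 736*(-144) = -105984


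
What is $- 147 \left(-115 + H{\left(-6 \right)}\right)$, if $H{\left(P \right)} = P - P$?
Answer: $16905$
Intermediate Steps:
$H{\left(P \right)} = 0$
$- 147 \left(-115 + H{\left(-6 \right)}\right) = - 147 \left(-115 + 0\right) = \left(-147\right) \left(-115\right) = 16905$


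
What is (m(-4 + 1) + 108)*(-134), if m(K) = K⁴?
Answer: -25326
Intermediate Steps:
(m(-4 + 1) + 108)*(-134) = ((-4 + 1)⁴ + 108)*(-134) = ((-3)⁴ + 108)*(-134) = (81 + 108)*(-134) = 189*(-134) = -25326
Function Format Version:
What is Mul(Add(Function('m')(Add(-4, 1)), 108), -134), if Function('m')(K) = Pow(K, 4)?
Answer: -25326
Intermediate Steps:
Mul(Add(Function('m')(Add(-4, 1)), 108), -134) = Mul(Add(Pow(Add(-4, 1), 4), 108), -134) = Mul(Add(Pow(-3, 4), 108), -134) = Mul(Add(81, 108), -134) = Mul(189, -134) = -25326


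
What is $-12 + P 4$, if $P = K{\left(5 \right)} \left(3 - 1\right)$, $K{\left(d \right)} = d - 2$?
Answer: $12$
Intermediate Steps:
$K{\left(d \right)} = -2 + d$ ($K{\left(d \right)} = d - 2 = -2 + d$)
$P = 6$ ($P = \left(-2 + 5\right) \left(3 - 1\right) = 3 \cdot 2 = 6$)
$-12 + P 4 = -12 + 6 \cdot 4 = -12 + 24 = 12$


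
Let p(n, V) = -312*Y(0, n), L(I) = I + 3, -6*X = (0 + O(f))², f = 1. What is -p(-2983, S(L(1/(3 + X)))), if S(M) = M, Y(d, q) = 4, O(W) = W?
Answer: 1248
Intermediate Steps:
X = -⅙ (X = -(0 + 1)²/6 = -⅙*1² = -⅙*1 = -⅙ ≈ -0.16667)
L(I) = 3 + I
p(n, V) = -1248 (p(n, V) = -312*4 = -1248)
-p(-2983, S(L(1/(3 + X)))) = -1*(-1248) = 1248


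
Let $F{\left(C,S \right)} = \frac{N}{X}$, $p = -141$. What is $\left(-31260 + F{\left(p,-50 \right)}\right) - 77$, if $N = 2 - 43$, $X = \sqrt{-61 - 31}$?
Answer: $-31337 + \frac{41 i \sqrt{23}}{46} \approx -31337.0 + 4.2745 i$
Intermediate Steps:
$X = 2 i \sqrt{23}$ ($X = \sqrt{-92} = 2 i \sqrt{23} \approx 9.5917 i$)
$N = -41$
$F{\left(C,S \right)} = \frac{41 i \sqrt{23}}{46}$ ($F{\left(C,S \right)} = - \frac{41}{2 i \sqrt{23}} = - 41 \left(- \frac{i \sqrt{23}}{46}\right) = \frac{41 i \sqrt{23}}{46}$)
$\left(-31260 + F{\left(p,-50 \right)}\right) - 77 = \left(-31260 + \frac{41 i \sqrt{23}}{46}\right) - 77 = -31337 + \frac{41 i \sqrt{23}}{46}$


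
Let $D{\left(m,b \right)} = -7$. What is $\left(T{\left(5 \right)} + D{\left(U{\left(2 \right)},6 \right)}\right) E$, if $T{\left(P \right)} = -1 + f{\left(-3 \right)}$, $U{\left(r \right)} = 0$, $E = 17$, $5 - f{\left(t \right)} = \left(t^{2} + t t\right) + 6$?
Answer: $-459$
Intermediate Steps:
$f{\left(t \right)} = -1 - 2 t^{2}$ ($f{\left(t \right)} = 5 - \left(\left(t^{2} + t t\right) + 6\right) = 5 - \left(\left(t^{2} + t^{2}\right) + 6\right) = 5 - \left(2 t^{2} + 6\right) = 5 - \left(6 + 2 t^{2}\right) = -1 - 2 t^{2}$)
$T{\left(P \right)} = -20$ ($T{\left(P \right)} = -1 - \left(1 + 2 \left(-3\right)^{2}\right) = -1 - 19 = -20$)
$\left(T{\left(5 \right)} + D{\left(U{\left(2 \right)},6 \right)}\right) E = \left(-20 - 7\right) 17 = \left(-27\right) 17 = -459$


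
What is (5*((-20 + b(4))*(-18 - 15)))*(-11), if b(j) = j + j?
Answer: -21780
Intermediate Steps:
b(j) = 2*j
(5*((-20 + b(4))*(-18 - 15)))*(-11) = (5*((-20 + 2*4)*(-18 - 15)))*(-11) = (5*((-20 + 8)*(-33)))*(-11) = (5*(-12*(-33)))*(-11) = (5*396)*(-11) = 1980*(-11) = -21780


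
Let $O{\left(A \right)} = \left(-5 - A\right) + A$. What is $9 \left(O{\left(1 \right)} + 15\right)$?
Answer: $90$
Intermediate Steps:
$O{\left(A \right)} = -5$
$9 \left(O{\left(1 \right)} + 15\right) = 9 \left(-5 + 15\right) = 9 \cdot 10 = 90$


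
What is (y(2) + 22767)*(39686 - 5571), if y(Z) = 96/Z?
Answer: 778333725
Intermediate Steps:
(y(2) + 22767)*(39686 - 5571) = (96/2 + 22767)*(39686 - 5571) = (96*(½) + 22767)*34115 = (48 + 22767)*34115 = 22815*34115 = 778333725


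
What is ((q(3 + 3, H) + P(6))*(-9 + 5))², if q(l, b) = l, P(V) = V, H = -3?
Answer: 2304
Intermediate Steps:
((q(3 + 3, H) + P(6))*(-9 + 5))² = (((3 + 3) + 6)*(-9 + 5))² = ((6 + 6)*(-4))² = (12*(-4))² = (-48)² = 2304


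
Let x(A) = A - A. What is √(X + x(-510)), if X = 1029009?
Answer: √1029009 ≈ 1014.4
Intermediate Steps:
x(A) = 0
√(X + x(-510)) = √(1029009 + 0) = √1029009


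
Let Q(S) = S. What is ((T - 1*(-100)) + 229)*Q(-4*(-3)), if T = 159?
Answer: 5856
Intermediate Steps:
((T - 1*(-100)) + 229)*Q(-4*(-3)) = ((159 - 1*(-100)) + 229)*(-4*(-3)) = ((159 + 100) + 229)*12 = (259 + 229)*12 = 488*12 = 5856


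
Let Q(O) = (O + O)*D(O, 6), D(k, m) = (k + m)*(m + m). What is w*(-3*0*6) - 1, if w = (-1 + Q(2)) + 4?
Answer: -1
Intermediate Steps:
D(k, m) = 2*m*(k + m) (D(k, m) = (k + m)*(2*m) = 2*m*(k + m))
Q(O) = 2*O*(72 + 12*O) (Q(O) = (O + O)*(2*6*(O + 6)) = (2*O)*(2*6*(6 + O)) = (2*O)*(72 + 12*O) = 2*O*(72 + 12*O))
w = 387 (w = (-1 + 24*2*(6 + 2)) + 4 = (-1 + 24*2*8) + 4 = (-1 + 384) + 4 = 383 + 4 = 387)
w*(-3*0*6) - 1 = 387*(-3*0*6) - 1 = 387*(0*6) - 1 = 387*0 - 1 = 0 - 1 = -1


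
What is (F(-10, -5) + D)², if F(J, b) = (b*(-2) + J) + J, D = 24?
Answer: 196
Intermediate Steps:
F(J, b) = -2*b + 2*J (F(J, b) = (-2*b + J) + J = (J - 2*b) + J = -2*b + 2*J)
(F(-10, -5) + D)² = ((-2*(-5) + 2*(-10)) + 24)² = ((10 - 20) + 24)² = (-10 + 24)² = 14² = 196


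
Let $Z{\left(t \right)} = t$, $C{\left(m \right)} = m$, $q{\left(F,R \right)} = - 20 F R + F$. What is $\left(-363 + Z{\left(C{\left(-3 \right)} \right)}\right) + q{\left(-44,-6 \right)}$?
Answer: $-5690$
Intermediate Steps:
$q{\left(F,R \right)} = F - 20 F R$ ($q{\left(F,R \right)} = - 20 F R + F = F - 20 F R$)
$\left(-363 + Z{\left(C{\left(-3 \right)} \right)}\right) + q{\left(-44,-6 \right)} = \left(-363 - 3\right) - 44 \left(1 - -120\right) = -366 - 44 \left(1 + 120\right) = -366 - 5324 = -5690$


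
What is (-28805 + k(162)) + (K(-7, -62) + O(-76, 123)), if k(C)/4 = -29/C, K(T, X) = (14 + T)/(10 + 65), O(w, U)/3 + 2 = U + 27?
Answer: -57432286/2025 ≈ -28362.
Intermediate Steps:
O(w, U) = 75 + 3*U (O(w, U) = -6 + 3*(U + 27) = -6 + 3*(27 + U) = -6 + (81 + 3*U) = 75 + 3*U)
K(T, X) = 14/75 + T/75 (K(T, X) = (14 + T)/75 = (14 + T)*(1/75) = 14/75 + T/75)
k(C) = -116/C (k(C) = 4*(-29/C) = -116/C)
(-28805 + k(162)) + (K(-7, -62) + O(-76, 123)) = (-28805 - 116/162) + ((14/75 + (1/75)*(-7)) + (75 + 3*123)) = (-28805 - 116*1/162) + ((14/75 - 7/75) + (75 + 369)) = (-28805 - 58/81) + (7/75 + 444) = -2333263/81 + 33307/75 = -57432286/2025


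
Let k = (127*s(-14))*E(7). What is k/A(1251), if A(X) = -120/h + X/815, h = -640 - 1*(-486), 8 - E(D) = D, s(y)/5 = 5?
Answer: 199247125/145227 ≈ 1372.0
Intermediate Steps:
s(y) = 25 (s(y) = 5*5 = 25)
E(D) = 8 - D
h = -154 (h = -640 + 486 = -154)
A(X) = 60/77 + X/815 (A(X) = -120/(-154) + X/815 = -120*(-1/154) + X*(1/815) = 60/77 + X/815)
k = 3175 (k = (127*25)*(8 - 1*7) = 3175*(8 - 7) = 3175*1 = 3175)
k/A(1251) = 3175/(60/77 + (1/815)*1251) = 3175/(60/77 + 1251/815) = 3175/(145227/62755) = 3175*(62755/145227) = 199247125/145227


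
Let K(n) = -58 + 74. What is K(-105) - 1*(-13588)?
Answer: 13604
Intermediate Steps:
K(n) = 16
K(-105) - 1*(-13588) = 16 - 1*(-13588) = 16 + 13588 = 13604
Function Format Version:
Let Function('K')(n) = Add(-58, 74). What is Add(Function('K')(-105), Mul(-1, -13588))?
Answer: 13604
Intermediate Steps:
Function('K')(n) = 16
Add(Function('K')(-105), Mul(-1, -13588)) = Add(16, Mul(-1, -13588)) = Add(16, 13588) = 13604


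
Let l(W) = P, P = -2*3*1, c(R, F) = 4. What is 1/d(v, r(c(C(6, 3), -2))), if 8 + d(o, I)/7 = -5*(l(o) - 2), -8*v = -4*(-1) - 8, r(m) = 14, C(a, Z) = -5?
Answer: 1/224 ≈ 0.0044643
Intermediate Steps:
P = -6 (P = -6*1 = -6)
l(W) = -6
v = ½ (v = -(-4*(-1) - 8)/8 = -(4 - 8)/8 = -⅛*(-4) = ½ ≈ 0.50000)
d(o, I) = 224 (d(o, I) = -56 + 7*(-5*(-6 - 2)) = -56 + 7*(-5*(-8)) = -56 + 7*40 = -56 + 280 = 224)
1/d(v, r(c(C(6, 3), -2))) = 1/224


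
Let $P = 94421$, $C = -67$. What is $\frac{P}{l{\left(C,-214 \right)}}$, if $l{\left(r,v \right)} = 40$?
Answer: $\frac{94421}{40} \approx 2360.5$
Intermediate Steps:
$\frac{P}{l{\left(C,-214 \right)}} = \frac{94421}{40}$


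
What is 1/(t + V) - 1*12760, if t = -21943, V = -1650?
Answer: -301046681/23593 ≈ -12760.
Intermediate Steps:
1/(t + V) - 1*12760 = 1/(-21943 - 1650) - 1*12760 = 1/(-23593) - 12760 = -1/23593 - 12760 = -301046681/23593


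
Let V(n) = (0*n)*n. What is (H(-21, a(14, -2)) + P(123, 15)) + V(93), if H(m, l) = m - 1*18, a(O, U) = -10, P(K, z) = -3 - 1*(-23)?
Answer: -19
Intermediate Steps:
P(K, z) = 20 (P(K, z) = -3 + 23 = 20)
V(n) = 0 (V(n) = 0*n = 0)
H(m, l) = -18 + m (H(m, l) = m - 18 = -18 + m)
(H(-21, a(14, -2)) + P(123, 15)) + V(93) = ((-18 - 21) + 20) + 0 = (-39 + 20) + 0 = -19 + 0 = -19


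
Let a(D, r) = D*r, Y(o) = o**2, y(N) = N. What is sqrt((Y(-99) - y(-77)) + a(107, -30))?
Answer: 2*sqrt(1667) ≈ 81.658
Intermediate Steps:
sqrt((Y(-99) - y(-77)) + a(107, -30)) = sqrt(((-99)**2 - 1*(-77)) + 107*(-30)) = sqrt((9801 + 77) - 3210) = sqrt(9878 - 3210) = sqrt(6668) = 2*sqrt(1667)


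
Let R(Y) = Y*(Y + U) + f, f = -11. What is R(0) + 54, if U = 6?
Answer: 43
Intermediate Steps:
R(Y) = -11 + Y*(6 + Y) (R(Y) = Y*(Y + 6) - 11 = Y*(6 + Y) - 11 = -11 + Y*(6 + Y))
R(0) + 54 = (-11 + 0**2 + 6*0) + 54 = (-11 + 0 + 0) + 54 = -11 + 54 = 43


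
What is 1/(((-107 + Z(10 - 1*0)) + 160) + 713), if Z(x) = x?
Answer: 1/776 ≈ 0.0012887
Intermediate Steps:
1/(((-107 + Z(10 - 1*0)) + 160) + 713) = 1/(((-107 + (10 - 1*0)) + 160) + 713) = 1/(((-107 + (10 + 0)) + 160) + 713) = 1/(((-107 + 10) + 160) + 713) = 1/((-97 + 160) + 713) = 1/(63 + 713) = 1/776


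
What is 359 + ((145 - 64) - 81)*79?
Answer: 359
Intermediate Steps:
359 + ((145 - 64) - 81)*79 = 359 + (81 - 81)*79 = 359 + 0*79 = 359 + 0 = 359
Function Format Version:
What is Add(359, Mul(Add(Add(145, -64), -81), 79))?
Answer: 359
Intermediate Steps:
Add(359, Mul(Add(Add(145, -64), -81), 79)) = Add(359, Mul(Add(81, -81), 79)) = Add(359, Mul(0, 79)) = Add(359, 0) = 359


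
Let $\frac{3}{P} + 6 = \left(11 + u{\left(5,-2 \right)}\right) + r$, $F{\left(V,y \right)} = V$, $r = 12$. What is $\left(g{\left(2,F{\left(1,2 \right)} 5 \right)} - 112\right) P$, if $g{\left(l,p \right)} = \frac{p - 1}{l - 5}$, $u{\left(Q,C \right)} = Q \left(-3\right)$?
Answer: $-170$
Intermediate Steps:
$u{\left(Q,C \right)} = - 3 Q$
$P = \frac{3}{2}$ ($P = \frac{3}{-6 + \left(\left(11 - 15\right) + 12\right)} = \frac{3}{-6 + \left(-4 + 12\right)} = \frac{3}{-6 + 8} = \frac{3}{2} \approx 1.5$)
$g{\left(l,p \right)} = \frac{-1 + p}{-5 + l}$
$\left(g{\left(2,F{\left(1,2 \right)} 5 \right)} - 112\right) P = \left(\frac{-1 + 1 \cdot 5}{-5 + 2} - 112\right) \frac{3}{2} = \left(\frac{-1 + 5}{-3} - 112\right) \frac{3}{2} = \left(\left(- \frac{1}{3}\right) 4 - 112\right) \frac{3}{2} = \left(- \frac{4}{3} - 112\right) \frac{3}{2} = \left(- \frac{340}{3}\right) \frac{3}{2} = -170$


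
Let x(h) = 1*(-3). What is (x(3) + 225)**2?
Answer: 49284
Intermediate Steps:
x(h) = -3
(x(3) + 225)**2 = (-3 + 225)**2 = 222**2 = 49284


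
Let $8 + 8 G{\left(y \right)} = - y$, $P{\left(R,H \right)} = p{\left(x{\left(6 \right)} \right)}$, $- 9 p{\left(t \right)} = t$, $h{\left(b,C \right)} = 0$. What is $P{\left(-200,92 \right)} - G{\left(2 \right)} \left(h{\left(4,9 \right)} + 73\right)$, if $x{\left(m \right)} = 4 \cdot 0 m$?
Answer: $\frac{365}{4} \approx 91.25$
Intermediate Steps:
$x{\left(m \right)} = 0$ ($x{\left(m \right)} = 0 m = 0$)
$p{\left(t \right)} = - \frac{t}{9}$
$P{\left(R,H \right)} = 0$ ($P{\left(R,H \right)} = \left(- \frac{1}{9}\right) 0 = 0$)
$G{\left(y \right)} = -1 - \frac{y}{8}$ ($G{\left(y \right)} = -1 + \frac{\left(-1\right) y}{8} = -1 - \frac{y}{8}$)
$P{\left(-200,92 \right)} - G{\left(2 \right)} \left(h{\left(4,9 \right)} + 73\right) = 0 - \left(-1 - \frac{1}{4}\right) \left(0 + 73\right) = 0 - \left(-1 - \frac{1}{4}\right) 73 = 0 - \left(- \frac{5}{4}\right) 73 = 0 - - \frac{365}{4} = 0 + \frac{365}{4} = \frac{365}{4}$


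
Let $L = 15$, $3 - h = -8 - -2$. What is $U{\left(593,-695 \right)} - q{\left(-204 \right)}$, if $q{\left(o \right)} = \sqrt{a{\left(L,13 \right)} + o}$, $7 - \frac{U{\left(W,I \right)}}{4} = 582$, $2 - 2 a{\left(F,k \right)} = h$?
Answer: $-2300 - \frac{i \sqrt{830}}{2} \approx -2300.0 - 14.405 i$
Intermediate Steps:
$h = 9$ ($h = 3 - \left(-8 - -2\right) = 3 - \left(-8 + 2\right) = 3 - -6 = 3 + 6 = 9$)
$a{\left(F,k \right)} = - \frac{7}{2}$ ($a{\left(F,k \right)} = 1 - \frac{9}{2} = - \frac{7}{2}$)
$U{\left(W,I \right)} = -2300$ ($U{\left(W,I \right)} = 28 - 2328 = -2300$)
$q{\left(o \right)} = \sqrt{- \frac{7}{2} + o}$
$U{\left(593,-695 \right)} - q{\left(-204 \right)} = -2300 - \frac{\sqrt{-14 + 4 \left(-204\right)}}{2} = -2300 - \frac{\sqrt{-14 - 816}}{2} = -2300 - \frac{\sqrt{-830}}{2} = -2300 - \frac{i \sqrt{830}}{2}$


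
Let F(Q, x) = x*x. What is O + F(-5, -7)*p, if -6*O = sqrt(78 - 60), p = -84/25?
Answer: -4116/25 - sqrt(2)/2 ≈ -165.35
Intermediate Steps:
F(Q, x) = x**2
p = -84/25 (p = -84*1/25 = -84/25 ≈ -3.3600)
O = -sqrt(2)/2 (O = -sqrt(78 - 60)/6 = -sqrt(2)/2 ≈ -0.70711)
O + F(-5, -7)*p = -sqrt(2)/2 + (-7)**2*(-84/25) = -sqrt(2)/2 + 49*(-84/25) = -sqrt(2)/2 - 4116/25 = -4116/25 - sqrt(2)/2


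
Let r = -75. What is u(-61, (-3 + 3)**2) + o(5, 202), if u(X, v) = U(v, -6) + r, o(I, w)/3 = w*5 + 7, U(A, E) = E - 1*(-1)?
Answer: 2971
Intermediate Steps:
U(A, E) = 1 + E (U(A, E) = E + 1 = 1 + E)
o(I, w) = 21 + 15*w (o(I, w) = 3*(w*5 + 7) = 3*(5*w + 7) = 3*(7 + 5*w) = 21 + 15*w)
u(X, v) = -80 (u(X, v) = (1 - 6) - 75 = -5 - 75 = -80)
u(-61, (-3 + 3)**2) + o(5, 202) = -80 + (21 + 15*202) = -80 + (21 + 3030) = -80 + 3051 = 2971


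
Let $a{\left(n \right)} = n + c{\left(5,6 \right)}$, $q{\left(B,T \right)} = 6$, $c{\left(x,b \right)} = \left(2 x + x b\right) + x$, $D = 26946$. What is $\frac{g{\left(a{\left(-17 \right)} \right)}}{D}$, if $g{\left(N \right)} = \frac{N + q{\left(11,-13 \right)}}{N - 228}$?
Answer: $- \frac{17}{2694600} \approx -6.3089 \cdot 10^{-6}$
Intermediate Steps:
$c{\left(x,b \right)} = 3 x + b x$ ($c{\left(x,b \right)} = \left(2 x + b x\right) + x = 3 x + b x$)
$a{\left(n \right)} = 45 + n$ ($a{\left(n \right)} = n + 5 \left(3 + 6\right) = n + 5 \cdot 9 = n + 45 = 45 + n$)
$g{\left(N \right)} = \frac{6 + N}{-228 + N}$ ($g{\left(N \right)} = \frac{N + 6}{N - 228} = \frac{6 + N}{-228 + N}$)
$\frac{g{\left(a{\left(-17 \right)} \right)}}{D} = \frac{\frac{1}{-228 + \left(45 - 17\right)} \left(6 + \left(45 - 17\right)\right)}{26946} = \frac{6 + 28}{-228 + 28} \cdot \frac{1}{26946} = \frac{1}{-200} \cdot 34 \cdot \frac{1}{26946} = \left(- \frac{1}{200}\right) 34 \cdot \frac{1}{26946} = \left(- \frac{17}{100}\right) \frac{1}{26946} = - \frac{17}{2694600}$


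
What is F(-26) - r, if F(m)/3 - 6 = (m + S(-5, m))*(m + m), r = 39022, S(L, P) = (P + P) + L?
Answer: -26056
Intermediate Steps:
S(L, P) = L + 2*P (S(L, P) = 2*P + L = L + 2*P)
F(m) = 18 + 6*m*(-5 + 3*m) (F(m) = 18 + 3*((m + (-5 + 2*m))*(m + m)) = 18 + 3*((-5 + 3*m)*(2*m)) = 18 + 3*(2*m*(-5 + 3*m)) = 18 + 6*m*(-5 + 3*m))
F(-26) - r = (18 - 30*(-26) + 18*(-26)²) - 1*39022 = (18 + 780 + 18*676) - 39022 = (18 + 780 + 12168) - 39022 = 12966 - 39022 = -26056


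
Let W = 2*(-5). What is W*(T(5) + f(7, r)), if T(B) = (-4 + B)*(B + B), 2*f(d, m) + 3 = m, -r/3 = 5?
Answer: -10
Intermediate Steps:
r = -15 (r = -3*5 = -15)
f(d, m) = -3/2 + m/2
W = -10
T(B) = 2*B*(-4 + B) (T(B) = (-4 + B)*(2*B) = 2*B*(-4 + B))
W*(T(5) + f(7, r)) = -10*(2*5*(-4 + 5) + (-3/2 + (½)*(-15))) = -10*(2*5*1 + (-3/2 - 15/2)) = -10*(10 - 9) = -10*1 = -10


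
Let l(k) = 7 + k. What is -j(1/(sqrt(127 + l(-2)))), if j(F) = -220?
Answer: 220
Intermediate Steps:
-j(1/(sqrt(127 + l(-2)))) = -1*(-220) = 220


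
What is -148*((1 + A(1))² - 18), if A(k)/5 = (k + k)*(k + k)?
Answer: -62604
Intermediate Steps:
A(k) = 20*k² (A(k) = 5*((k + k)*(k + k)) = 5*((2*k)*(2*k)) = 5*(4*k²) = 20*k²)
-148*((1 + A(1))² - 18) = -148*((1 + 20*1²)² - 18) = -148*((1 + 20*1)² - 18) = -148*((1 + 20)² - 18) = -148*(21² - 18) = -148*(441 - 18) = -148*423 = -62604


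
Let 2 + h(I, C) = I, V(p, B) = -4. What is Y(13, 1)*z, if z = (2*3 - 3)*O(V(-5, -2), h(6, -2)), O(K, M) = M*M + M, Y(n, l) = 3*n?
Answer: 2340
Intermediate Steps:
h(I, C) = -2 + I
O(K, M) = M + M² (O(K, M) = M² + M = M + M²)
z = 60 (z = (2*3 - 3)*((-2 + 6)*(1 + (-2 + 6))) = (6 - 3)*(4*(1 + 4)) = 3*(4*5) = 3*20 = 60)
Y(13, 1)*z = (3*13)*60 = 39*60 = 2340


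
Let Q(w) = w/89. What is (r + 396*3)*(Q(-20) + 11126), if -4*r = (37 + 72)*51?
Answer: -399543279/178 ≈ -2.2446e+6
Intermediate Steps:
r = -5559/4 (r = -(37 + 72)*51/4 = -109*51/4 = -¼*5559 = -5559/4 ≈ -1389.8)
Q(w) = w/89 (Q(w) = w*(1/89) = w/89)
(r + 396*3)*(Q(-20) + 11126) = (-5559/4 + 396*3)*((1/89)*(-20) + 11126) = (-5559/4 + 1188)*(-20/89 + 11126) = -807/4*990194/89 = -399543279/178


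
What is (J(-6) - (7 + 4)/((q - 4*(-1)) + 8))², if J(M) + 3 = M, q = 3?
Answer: 21316/225 ≈ 94.738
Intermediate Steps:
J(M) = -3 + M
(J(-6) - (7 + 4)/((q - 4*(-1)) + 8))² = ((-3 - 6) - (7 + 4)/((3 - 4*(-1)) + 8))² = (-9 - 11/((3 + 4) + 8))² = (-9 - 11/(7 + 8))² = (-9 - 11/15)² = (-146/15)² = 21316/225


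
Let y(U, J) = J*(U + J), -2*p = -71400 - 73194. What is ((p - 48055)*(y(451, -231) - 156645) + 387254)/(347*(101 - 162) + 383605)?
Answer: -2514489638/181219 ≈ -13875.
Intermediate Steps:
p = 72297 (p = -(-71400 - 73194)/2 = -1/2*(-144594) = 72297)
y(U, J) = J*(J + U)
((p - 48055)*(y(451, -231) - 156645) + 387254)/(347*(101 - 162) + 383605) = ((72297 - 48055)*(-231*(-231 + 451) - 156645) + 387254)/(347*(101 - 162) + 383605) = (24242*(-231*220 - 156645) + 387254)/(347*(-61) + 383605) = (24242*(-50820 - 156645) + 387254)/(-21167 + 383605) = (24242*(-207465) + 387254)/362438 = (-5029366530 + 387254)*(1/362438) = -5028979276*1/362438 = -2514489638/181219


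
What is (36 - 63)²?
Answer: 729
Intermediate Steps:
(36 - 63)² = (-27)² = 729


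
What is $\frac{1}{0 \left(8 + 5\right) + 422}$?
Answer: $\frac{1}{422} \approx 0.0023697$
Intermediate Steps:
$\frac{1}{0 \left(8 + 5\right) + 422} = \frac{1}{0 \cdot 13 + 422} = \frac{1}{0 + 422} = \frac{1}{422}$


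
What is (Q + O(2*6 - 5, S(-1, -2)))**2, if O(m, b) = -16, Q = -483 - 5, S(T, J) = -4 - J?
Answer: 254016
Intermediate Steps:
Q = -488
(Q + O(2*6 - 5, S(-1, -2)))**2 = (-488 - 16)**2 = (-504)**2 = 254016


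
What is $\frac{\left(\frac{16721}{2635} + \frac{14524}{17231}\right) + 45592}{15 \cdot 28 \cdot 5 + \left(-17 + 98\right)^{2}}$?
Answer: $\frac{2070371196811}{393241315785} \approx 5.2649$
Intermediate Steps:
$\frac{\left(\frac{16721}{2635} + \frac{14524}{17231}\right) + 45592}{15 \cdot 28 \cdot 5 + \left(-17 + 98\right)^{2}} = \frac{\left(16721 \cdot \frac{1}{2635} + 14524 \cdot \frac{1}{17231}\right) + 45592}{420 \cdot 5 + 81^{2}} = \frac{\left(\frac{16721}{2635} + \frac{14524}{17231}\right) + 45592}{2100 + 6561} = \frac{\frac{326390291}{45403685} + 45592}{8661} = \frac{2070371196811}{45403685} \cdot \frac{1}{8661} = \frac{2070371196811}{393241315785}$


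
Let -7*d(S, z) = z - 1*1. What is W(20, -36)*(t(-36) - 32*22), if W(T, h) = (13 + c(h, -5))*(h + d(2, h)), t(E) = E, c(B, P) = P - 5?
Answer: 477300/7 ≈ 68186.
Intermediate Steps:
c(B, P) = -5 + P
d(S, z) = 1/7 - z/7 (d(S, z) = -(z - 1*1)/7 = -(z - 1)/7 = -(-1 + z)/7 = 1/7 - z/7)
W(T, h) = 3/7 + 18*h/7 (W(T, h) = (13 + (-5 - 5))*(h + (1/7 - h/7)) = (13 - 10)*(1/7 + 6*h/7) = 3*(1/7 + 6*h/7) = 3/7 + 18*h/7)
W(20, -36)*(t(-36) - 32*22) = (3/7 + (18/7)*(-36))*(-36 - 32*22) = (3/7 - 648/7)*(-36 - 704) = -645/7*(-740) = 477300/7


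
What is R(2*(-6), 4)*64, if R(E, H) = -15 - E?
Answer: -192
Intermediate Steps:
R(2*(-6), 4)*64 = (-15 - 2*(-6))*64 = (-15 - 1*(-12))*64 = (-15 + 12)*64 = -3*64 = -192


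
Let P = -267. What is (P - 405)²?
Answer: 451584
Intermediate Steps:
(P - 405)² = (-267 - 405)² = (-672)² = 451584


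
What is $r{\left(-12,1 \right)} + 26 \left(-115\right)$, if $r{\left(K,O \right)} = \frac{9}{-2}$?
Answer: $- \frac{5989}{2} \approx -2994.5$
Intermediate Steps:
$r{\left(K,O \right)} = - \frac{9}{2}$ ($r{\left(K,O \right)} = 9 \left(- \frac{1}{2}\right) = - \frac{9}{2}$)
$r{\left(-12,1 \right)} + 26 \left(-115\right) = - \frac{9}{2} + 26 \left(-115\right) = - \frac{9}{2} - 2990 = - \frac{5989}{2}$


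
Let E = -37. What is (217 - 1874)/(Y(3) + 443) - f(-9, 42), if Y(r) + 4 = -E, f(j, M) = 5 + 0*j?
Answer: -4037/476 ≈ -8.4811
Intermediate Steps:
f(j, M) = 5 (f(j, M) = 5 + 0 = 5)
Y(r) = 33 (Y(r) = -4 - 1*(-37) = -4 + 37 = 33)
(217 - 1874)/(Y(3) + 443) - f(-9, 42) = (217 - 1874)/(33 + 443) - 1*5 = -1657/476 - 5 = -4037/476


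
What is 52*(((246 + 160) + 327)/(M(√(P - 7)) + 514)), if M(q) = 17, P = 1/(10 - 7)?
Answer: 38116/531 ≈ 71.781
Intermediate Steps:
P = ⅓ (P = 1/3 = ⅓ ≈ 0.33333)
52*(((246 + 160) + 327)/(M(√(P - 7)) + 514)) = 52*(((246 + 160) + 327)/(17 + 514)) = 52*((406 + 327)/531) = 52*(733*(1/531)) = 52*(733/531) = 38116/531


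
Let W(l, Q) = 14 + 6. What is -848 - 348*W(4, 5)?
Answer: -7808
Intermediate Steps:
W(l, Q) = 20
-848 - 348*W(4, 5) = -848 - 348*20 = -848 - 6960 = -7808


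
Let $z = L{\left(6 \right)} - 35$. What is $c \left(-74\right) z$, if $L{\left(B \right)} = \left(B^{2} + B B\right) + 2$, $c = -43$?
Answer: $124098$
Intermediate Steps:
$L{\left(B \right)} = 2 + 2 B^{2}$ ($L{\left(B \right)} = \left(B^{2} + B^{2}\right) + 2 = 2 B^{2} + 2 = 2 + 2 B^{2}$)
$z = 39$ ($z = \left(2 + 2 \cdot 6^{2}\right) - 35 = \left(2 + 2 \cdot 36\right) - 35 = \left(2 + 72\right) - 35 = 74 - 35 = 39$)
$c \left(-74\right) z = \left(-43\right) \left(-74\right) 39 = 3182 \cdot 39 = 124098$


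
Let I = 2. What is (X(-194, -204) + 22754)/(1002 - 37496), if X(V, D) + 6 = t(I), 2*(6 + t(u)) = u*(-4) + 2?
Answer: -22739/36494 ≈ -0.62309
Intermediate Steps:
t(u) = -5 - 2*u (t(u) = -6 + (u*(-4) + 2)/2 = -6 + (-4*u + 2)/2 = -6 + (2 - 4*u)/2 = -6 + (1 - 2*u) = -5 - 2*u)
X(V, D) = -15 (X(V, D) = -6 + (-5 - 2*2) = -6 + (-5 - 4) = -6 - 9 = -15)
(X(-194, -204) + 22754)/(1002 - 37496) = (-15 + 22754)/(1002 - 37496) = 22739/(-36494) = 22739*(-1/36494) = -22739/36494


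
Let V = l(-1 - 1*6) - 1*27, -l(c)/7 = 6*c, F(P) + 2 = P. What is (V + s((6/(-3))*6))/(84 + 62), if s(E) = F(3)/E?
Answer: 3203/1752 ≈ 1.8282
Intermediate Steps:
F(P) = -2 + P
s(E) = 1/E (s(E) = (-2 + 3)/E = 1/E)
l(c) = -42*c
V = 267 (V = -42*(-1 - 1*6) - 1*27 = -42*(-1 - 6) - 27 = -42*(-7) - 27 = 294 - 27 = 267)
(V + s((6/(-3))*6))/(84 + 62) = (267 + 1/((6/(-3))*6))/(84 + 62) = (267 + 1/((6*(-⅓))*6))/146 = (267 + 1/(-2*6))*(1/146) = (267 + 1/(-12))*(1/146) = (267 - 1/12)*(1/146) = (3203/12)*(1/146) = 3203/1752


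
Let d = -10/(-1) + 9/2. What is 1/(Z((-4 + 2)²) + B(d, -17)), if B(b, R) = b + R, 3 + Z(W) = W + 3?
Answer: ⅔ ≈ 0.66667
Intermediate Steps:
Z(W) = W (Z(W) = -3 + (W + 3) = -3 + (3 + W) = W)
d = 29/2 (d = -10*(-1) + 9*(½) = 10 + 9/2 = 29/2 ≈ 14.500)
B(b, R) = R + b
1/(Z((-4 + 2)²) + B(d, -17)) = 1/((-4 + 2)² + (-17 + 29/2)) = 1/((-2)² - 5/2) = 1/(4 - 5/2) = 1/(3/2) = ⅔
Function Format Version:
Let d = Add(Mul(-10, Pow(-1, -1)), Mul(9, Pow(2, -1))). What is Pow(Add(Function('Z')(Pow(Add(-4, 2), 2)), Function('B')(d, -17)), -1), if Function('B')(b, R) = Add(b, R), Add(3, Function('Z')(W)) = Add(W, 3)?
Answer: Rational(2, 3) ≈ 0.66667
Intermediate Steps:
Function('Z')(W) = W (Function('Z')(W) = Add(-3, Add(W, 3)) = Add(-3, Add(3, W)) = W)
d = Rational(29, 2) (d = Add(Mul(-10, -1), Mul(9, Rational(1, 2))) = Add(10, Rational(9, 2)) = Rational(29, 2) ≈ 14.500)
Function('B')(b, R) = Add(R, b)
Pow(Add(Function('Z')(Pow(Add(-4, 2), 2)), Function('B')(d, -17)), -1) = Pow(Add(Pow(Add(-4, 2), 2), Add(-17, Rational(29, 2))), -1) = Pow(Add(Pow(-2, 2), Rational(-5, 2)), -1) = Pow(Add(4, Rational(-5, 2)), -1) = Pow(Rational(3, 2), -1) = Rational(2, 3)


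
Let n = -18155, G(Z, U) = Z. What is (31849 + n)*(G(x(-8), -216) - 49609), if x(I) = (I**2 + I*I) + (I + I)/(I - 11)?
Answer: -12874044362/19 ≈ -6.7758e+8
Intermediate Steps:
x(I) = 2*I**2 + 2*I/(-11 + I) (x(I) = (I**2 + I**2) + (2*I)/(-11 + I) = 2*I**2 + 2*I/(-11 + I))
(31849 + n)*(G(x(-8), -216) - 49609) = (31849 - 18155)*(2*(-8)*(1 + (-8)**2 - 11*(-8))/(-11 - 8) - 49609) = 13694*(2*(-8)*(1 + 64 + 88)/(-19) - 49609) = 13694*(2*(-8)*(-1/19)*153 - 49609) = 13694*(2448/19 - 49609) = 13694*(-940123/19) = -12874044362/19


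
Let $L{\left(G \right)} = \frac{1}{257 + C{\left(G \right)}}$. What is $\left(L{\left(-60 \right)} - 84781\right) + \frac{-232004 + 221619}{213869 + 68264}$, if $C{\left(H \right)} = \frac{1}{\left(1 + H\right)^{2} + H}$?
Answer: $- \frac{21030000440200091}{248050769334} \approx -84781.0$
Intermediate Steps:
$C{\left(H \right)} = \frac{1}{H + \left(1 + H\right)^{2}}$
$L{\left(G \right)} = \frac{1}{257 + \frac{1}{G + \left(1 + G\right)^{2}}}$
$\left(L{\left(-60 \right)} - 84781\right) + \frac{-232004 + 221619}{213869 + 68264} = \left(\frac{-60 + \left(1 - 60\right)^{2}}{1 + 257 \left(-60\right) + 257 \left(1 - 60\right)^{2}} - 84781\right) + \frac{-232004 + 221619}{213869 + 68264} = \left(\frac{-60 + \left(-59\right)^{2}}{1 - 15420 + 257 \left(-59\right)^{2}} - 84781\right) - \frac{10385}{282133} = \left(\frac{-60 + 3481}{1 - 15420 + 257 \cdot 3481} - 84781\right) - \frac{10385}{282133} = \left(\frac{1}{1 - 15420 + 894617} \cdot 3421 - 84781\right) - \frac{10385}{282133} = \left(\frac{1}{879198} \cdot 3421 - 84781\right) - \frac{10385}{282133} = \left(\frac{3421}{879198} - 84781\right) - \frac{10385}{282133} = - \frac{74539282217}{879198} - \frac{10385}{282133} = - \frac{21030000440200091}{248050769334}$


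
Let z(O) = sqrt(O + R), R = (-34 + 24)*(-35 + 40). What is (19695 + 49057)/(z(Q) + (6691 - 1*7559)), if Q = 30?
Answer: -14919184/188361 - 34376*I*sqrt(5)/188361 ≈ -79.205 - 0.40808*I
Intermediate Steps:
R = -50 (R = -10*5 = -50)
z(O) = sqrt(-50 + O) (z(O) = sqrt(O - 50) = sqrt(-50 + O))
(19695 + 49057)/(z(Q) + (6691 - 1*7559)) = (19695 + 49057)/(sqrt(-50 + 30) + (6691 - 1*7559)) = 68752/(sqrt(-20) + (6691 - 7559)) = 68752/(2*I*sqrt(5) - 868) = 68752/(-868 + 2*I*sqrt(5))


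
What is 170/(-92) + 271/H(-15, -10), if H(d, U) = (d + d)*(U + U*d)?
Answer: -184733/96600 ≈ -1.9123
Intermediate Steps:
H(d, U) = 2*d*(U + U*d) (H(d, U) = (2*d)*(U + U*d) = 2*d*(U + U*d))
170/(-92) + 271/H(-15, -10) = 170/(-92) + 271/((2*(-10)*(-15)*(1 - 15))) = 170*(-1/92) + 271/((2*(-10)*(-15)*(-14))) = -85/46 + 271/(-4200) = -85/46 + 271*(-1/4200) = -85/46 - 271/4200 = -184733/96600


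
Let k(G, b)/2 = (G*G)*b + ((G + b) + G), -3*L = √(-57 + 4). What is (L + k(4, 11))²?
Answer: (1170 - I*√53)²/9 ≈ 1.5209e+5 - 1892.8*I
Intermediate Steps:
L = -I*√53/3 (L = -√(-57 + 4)/3 = -I*√53/3 ≈ -2.4267*I)
k(G, b) = 2*b + 4*G + 2*b*G² (k(G, b) = 2*((G*G)*b + ((G + b) + G)) = 2*(G²*b + (b + 2*G)) = 2*(b*G² + (b + 2*G)) = 2*(b + 2*G + b*G²) = 2*b + 4*G + 2*b*G²)
(L + k(4, 11))² = (-I*√53/3 + (2*11 + 4*4 + 2*11*4²))² = (-I*√53/3 + (22 + 16 + 2*11*16))² = (-I*√53/3 + (22 + 16 + 352))² = (-I*√53/3 + 390)² = (390 - I*√53/3)²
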